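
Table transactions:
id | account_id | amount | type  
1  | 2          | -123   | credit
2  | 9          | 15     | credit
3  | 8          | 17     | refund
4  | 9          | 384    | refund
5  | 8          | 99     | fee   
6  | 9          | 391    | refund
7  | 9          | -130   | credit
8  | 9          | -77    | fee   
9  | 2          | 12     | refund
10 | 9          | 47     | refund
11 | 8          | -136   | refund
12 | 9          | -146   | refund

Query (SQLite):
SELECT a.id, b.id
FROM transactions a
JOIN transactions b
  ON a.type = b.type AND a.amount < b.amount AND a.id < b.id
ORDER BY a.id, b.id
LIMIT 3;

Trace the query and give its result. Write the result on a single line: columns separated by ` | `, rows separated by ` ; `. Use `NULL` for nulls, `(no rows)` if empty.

1 | 2 ; 3 | 4 ; 3 | 6

Pairs (a,b) with same type, a.amount < b.amount, a.id < b.id.
type groups: credit:{1,2,7} fee:{5,8} refund:{3,4,6,9,10,11,12}
Ordered by (a.id, b.id); first 3.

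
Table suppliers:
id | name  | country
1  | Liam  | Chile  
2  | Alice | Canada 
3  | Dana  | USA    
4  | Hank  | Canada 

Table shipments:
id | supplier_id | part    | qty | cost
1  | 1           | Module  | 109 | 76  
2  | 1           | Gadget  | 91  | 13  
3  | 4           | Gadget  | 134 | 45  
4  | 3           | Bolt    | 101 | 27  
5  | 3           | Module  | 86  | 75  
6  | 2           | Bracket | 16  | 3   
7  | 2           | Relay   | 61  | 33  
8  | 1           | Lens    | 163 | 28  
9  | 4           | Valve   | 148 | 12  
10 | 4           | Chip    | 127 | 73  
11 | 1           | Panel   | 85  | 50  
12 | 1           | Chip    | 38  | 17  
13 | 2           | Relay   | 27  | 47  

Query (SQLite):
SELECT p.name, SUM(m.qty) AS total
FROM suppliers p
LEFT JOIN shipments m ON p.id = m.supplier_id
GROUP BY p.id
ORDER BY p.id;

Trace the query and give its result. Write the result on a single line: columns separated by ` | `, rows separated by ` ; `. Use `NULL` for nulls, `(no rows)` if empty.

Liam | 486 ; Alice | 104 ; Dana | 187 ; Hank | 409

LEFT JOIN keeps every suppliers row; unmatched ones get NULL for shipments columns.
Group by suppliers.id and compute SUM(m.qty). SUM over an all-NULL group is NULL.
  1: ids {1, 2, 8, 11, 12} → SUM(m.qty)=486
  2: ids {6, 7, 13} → SUM(m.qty)=104
  3: ids {4, 5} → SUM(m.qty)=187
  4: ids {3, 9, 10} → SUM(m.qty)=409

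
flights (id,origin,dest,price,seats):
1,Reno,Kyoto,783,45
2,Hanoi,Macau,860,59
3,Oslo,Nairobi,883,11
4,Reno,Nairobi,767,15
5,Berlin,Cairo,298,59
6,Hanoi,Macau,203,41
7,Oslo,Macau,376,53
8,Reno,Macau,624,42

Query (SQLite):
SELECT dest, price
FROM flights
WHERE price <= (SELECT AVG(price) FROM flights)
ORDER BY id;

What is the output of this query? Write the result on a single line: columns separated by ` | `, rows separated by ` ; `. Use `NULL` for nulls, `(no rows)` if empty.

Cairo | 298 ; Macau | 203 ; Macau | 376

Scalar subquery: AVG(price) over all flights rows = 599.25.
Keep rows where price <= that value.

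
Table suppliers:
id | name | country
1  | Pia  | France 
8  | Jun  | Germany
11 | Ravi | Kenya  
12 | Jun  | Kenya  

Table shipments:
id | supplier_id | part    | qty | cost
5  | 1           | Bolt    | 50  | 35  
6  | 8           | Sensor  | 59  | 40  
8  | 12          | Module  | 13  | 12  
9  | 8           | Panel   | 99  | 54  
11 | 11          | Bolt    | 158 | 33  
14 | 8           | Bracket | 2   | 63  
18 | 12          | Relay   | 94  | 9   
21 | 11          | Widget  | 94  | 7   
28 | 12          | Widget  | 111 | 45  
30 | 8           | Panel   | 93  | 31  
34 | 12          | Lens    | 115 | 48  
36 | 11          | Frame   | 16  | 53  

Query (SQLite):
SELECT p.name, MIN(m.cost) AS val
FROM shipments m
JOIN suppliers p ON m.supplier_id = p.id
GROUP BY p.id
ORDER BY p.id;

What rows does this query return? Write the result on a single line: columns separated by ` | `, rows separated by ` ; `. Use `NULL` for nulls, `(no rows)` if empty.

Pia | 35 ; Jun | 31 ; Ravi | 7 ; Jun | 9

Join each shipments row to its suppliers via supplier_id.
Group joined rows by suppliers.id; compute MIN(m.cost) per group.
  1: ids {5} → MIN(m.cost)=35
  8: ids {6, 9, 14, 30} → MIN(m.cost)=31
  11: ids {11, 21, 36} → MIN(m.cost)=7
  12: ids {8, 18, 28, 34} → MIN(m.cost)=9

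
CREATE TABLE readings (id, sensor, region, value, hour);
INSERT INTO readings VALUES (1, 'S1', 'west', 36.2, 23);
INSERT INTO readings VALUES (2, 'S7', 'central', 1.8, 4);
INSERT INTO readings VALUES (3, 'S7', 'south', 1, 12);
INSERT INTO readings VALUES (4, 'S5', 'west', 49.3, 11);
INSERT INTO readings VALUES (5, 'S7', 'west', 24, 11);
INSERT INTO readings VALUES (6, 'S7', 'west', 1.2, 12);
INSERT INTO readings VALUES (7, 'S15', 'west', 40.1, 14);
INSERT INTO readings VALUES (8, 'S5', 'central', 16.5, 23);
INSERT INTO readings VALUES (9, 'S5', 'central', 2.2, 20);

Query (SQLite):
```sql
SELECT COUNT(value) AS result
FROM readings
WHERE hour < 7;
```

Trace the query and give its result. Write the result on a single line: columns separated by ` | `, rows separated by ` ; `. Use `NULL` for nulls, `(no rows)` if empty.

1

Rows where hour < 7 → value values: [1.8].
COUNT(value) counts non-NULL values → 1.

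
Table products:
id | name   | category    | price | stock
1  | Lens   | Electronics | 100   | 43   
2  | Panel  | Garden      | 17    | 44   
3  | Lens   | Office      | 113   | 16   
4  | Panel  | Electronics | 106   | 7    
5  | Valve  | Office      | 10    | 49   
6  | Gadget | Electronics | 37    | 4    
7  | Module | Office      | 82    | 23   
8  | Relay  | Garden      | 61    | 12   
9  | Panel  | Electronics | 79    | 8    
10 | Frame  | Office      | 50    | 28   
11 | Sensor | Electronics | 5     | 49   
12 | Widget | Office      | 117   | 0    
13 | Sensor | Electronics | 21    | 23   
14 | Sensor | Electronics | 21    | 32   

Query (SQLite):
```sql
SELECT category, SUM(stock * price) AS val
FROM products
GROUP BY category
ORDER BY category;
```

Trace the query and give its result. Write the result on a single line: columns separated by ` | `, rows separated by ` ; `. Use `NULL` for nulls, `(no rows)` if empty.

For each row compute stock * price.
Group by category; take SUM of the expression per group.
  Electronics: ids {1, 4, 6, 9, 11, 13, 14} → SUM(stock * price)=7222
  Garden: ids {2, 8} → SUM(stock * price)=1480
  Office: ids {3, 5, 7, 10, 12} → SUM(stock * price)=5584

Electronics | 7222 ; Garden | 1480 ; Office | 5584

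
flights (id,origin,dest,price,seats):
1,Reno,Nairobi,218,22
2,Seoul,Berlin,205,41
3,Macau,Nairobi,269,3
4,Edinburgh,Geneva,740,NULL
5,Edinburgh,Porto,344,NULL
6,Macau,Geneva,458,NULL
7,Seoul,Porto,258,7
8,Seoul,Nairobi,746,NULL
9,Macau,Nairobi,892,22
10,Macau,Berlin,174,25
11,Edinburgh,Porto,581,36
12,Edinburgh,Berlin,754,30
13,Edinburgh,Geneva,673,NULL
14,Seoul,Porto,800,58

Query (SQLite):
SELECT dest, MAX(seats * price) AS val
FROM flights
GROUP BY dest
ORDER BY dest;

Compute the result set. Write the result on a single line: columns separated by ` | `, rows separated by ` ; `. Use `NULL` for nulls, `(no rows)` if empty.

Berlin | 22620 ; Geneva | NULL ; Nairobi | 19624 ; Porto | 46400

For each row compute seats * price.
Group by dest; take MAX of the expression per group.
  Berlin: ids {2, 10, 12} → MAX(seats * price)=22620
  Geneva: ids {4, 6, 13} → MAX(seats * price)=NULL
  Nairobi: ids {1, 3, 8, 9} → MAX(seats * price)=19624
  Porto: ids {5, 7, 11, 14} → MAX(seats * price)=46400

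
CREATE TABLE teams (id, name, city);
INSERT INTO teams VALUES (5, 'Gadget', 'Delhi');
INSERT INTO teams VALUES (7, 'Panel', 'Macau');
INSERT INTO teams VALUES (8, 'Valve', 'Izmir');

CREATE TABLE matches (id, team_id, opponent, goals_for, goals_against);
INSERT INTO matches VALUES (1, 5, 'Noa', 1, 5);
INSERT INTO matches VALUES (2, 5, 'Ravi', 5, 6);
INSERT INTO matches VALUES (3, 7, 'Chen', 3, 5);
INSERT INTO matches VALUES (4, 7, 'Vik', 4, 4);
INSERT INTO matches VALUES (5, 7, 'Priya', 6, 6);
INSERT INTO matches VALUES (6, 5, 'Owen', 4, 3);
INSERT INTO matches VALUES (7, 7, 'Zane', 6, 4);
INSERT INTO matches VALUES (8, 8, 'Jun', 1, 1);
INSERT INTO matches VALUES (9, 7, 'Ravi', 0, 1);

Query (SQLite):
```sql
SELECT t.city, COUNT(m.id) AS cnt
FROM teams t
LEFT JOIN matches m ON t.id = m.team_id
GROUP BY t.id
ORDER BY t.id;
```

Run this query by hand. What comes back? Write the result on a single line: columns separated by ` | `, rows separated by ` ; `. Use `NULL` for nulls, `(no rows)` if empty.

LEFT JOIN keeps every teams row; unmatched ones get NULL for matches columns.
Group by teams.id and compute COUNT(m.id). COUNT(col) of an all-NULL group is 0.
  5: ids {1, 2, 6} → COUNT(m.id)=3
  7: ids {3, 4, 5, 7, 9} → COUNT(m.id)=5
  8: ids {8} → COUNT(m.id)=1

Delhi | 3 ; Macau | 5 ; Izmir | 1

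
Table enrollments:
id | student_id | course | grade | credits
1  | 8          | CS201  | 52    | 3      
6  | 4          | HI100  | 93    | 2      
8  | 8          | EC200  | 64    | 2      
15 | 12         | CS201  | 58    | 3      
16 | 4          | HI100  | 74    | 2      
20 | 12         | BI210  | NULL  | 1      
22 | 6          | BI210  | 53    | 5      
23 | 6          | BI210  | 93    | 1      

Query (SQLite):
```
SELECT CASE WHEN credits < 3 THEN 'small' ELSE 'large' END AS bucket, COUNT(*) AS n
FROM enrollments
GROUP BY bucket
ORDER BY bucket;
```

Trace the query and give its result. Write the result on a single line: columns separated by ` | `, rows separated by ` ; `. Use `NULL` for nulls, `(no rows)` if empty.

large | 3 ; small | 5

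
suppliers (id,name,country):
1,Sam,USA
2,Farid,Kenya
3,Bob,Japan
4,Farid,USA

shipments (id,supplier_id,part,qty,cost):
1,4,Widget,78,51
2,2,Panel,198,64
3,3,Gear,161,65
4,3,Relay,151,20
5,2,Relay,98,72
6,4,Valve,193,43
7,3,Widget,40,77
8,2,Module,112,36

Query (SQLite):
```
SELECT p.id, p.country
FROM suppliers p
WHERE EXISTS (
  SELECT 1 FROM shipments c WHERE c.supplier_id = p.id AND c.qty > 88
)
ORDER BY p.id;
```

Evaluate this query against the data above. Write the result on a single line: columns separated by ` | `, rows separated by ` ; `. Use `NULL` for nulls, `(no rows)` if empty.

For each suppliers row, check whether any shipments with matching supplier_id has qty > 88.
Keep rows where that is true.

2 | Kenya ; 3 | Japan ; 4 | USA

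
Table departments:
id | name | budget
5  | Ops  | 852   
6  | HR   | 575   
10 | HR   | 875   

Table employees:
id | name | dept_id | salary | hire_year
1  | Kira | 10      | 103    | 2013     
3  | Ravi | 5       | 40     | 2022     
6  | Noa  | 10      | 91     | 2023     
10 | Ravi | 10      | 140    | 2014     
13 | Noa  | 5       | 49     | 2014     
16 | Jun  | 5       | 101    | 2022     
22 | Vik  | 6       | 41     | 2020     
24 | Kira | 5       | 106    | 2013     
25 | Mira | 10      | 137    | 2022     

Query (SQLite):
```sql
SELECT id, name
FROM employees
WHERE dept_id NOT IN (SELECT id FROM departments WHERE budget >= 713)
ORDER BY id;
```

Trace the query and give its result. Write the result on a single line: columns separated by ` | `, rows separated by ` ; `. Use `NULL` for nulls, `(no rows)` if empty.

22 | Vik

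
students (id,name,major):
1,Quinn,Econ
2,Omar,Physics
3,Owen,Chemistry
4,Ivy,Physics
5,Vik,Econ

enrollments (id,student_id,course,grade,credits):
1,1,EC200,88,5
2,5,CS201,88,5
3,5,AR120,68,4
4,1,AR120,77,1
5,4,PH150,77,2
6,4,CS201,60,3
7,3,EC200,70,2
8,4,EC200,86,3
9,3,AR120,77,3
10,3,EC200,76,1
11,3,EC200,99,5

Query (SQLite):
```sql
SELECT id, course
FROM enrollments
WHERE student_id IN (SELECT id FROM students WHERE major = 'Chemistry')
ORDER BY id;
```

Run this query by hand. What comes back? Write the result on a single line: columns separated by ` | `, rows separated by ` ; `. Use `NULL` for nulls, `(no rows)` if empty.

Inner query: students.id where major = 'Chemistry'.
Outer: keep enrollments rows whose student_id is in that set.
Inner query → {3}

7 | EC200 ; 9 | AR120 ; 10 | EC200 ; 11 | EC200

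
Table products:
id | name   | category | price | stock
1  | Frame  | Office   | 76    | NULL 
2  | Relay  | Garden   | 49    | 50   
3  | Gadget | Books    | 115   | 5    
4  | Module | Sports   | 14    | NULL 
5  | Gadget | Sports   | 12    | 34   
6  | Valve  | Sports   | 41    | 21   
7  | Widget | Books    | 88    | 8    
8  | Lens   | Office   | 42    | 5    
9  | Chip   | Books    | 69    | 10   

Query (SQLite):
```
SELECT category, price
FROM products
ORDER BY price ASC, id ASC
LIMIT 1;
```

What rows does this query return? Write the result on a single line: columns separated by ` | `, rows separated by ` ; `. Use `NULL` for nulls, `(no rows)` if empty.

Sort by price asc, tiebreak id asc: (12, id=5), (14, id=4), (41, id=6), (42, id=8) …. Take first 1.

Sports | 12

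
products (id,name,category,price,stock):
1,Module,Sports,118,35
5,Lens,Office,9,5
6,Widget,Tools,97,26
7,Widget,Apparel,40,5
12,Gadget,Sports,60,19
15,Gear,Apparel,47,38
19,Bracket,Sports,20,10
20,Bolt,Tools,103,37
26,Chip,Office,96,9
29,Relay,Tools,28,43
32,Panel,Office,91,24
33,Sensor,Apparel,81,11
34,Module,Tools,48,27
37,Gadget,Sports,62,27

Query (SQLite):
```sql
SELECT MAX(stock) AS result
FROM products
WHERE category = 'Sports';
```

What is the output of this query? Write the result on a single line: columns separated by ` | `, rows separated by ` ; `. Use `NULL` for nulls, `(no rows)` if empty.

Rows where category='Sports' → stock values: [35, 19, 10, 27].
MAX of non-NULL values = 35.

35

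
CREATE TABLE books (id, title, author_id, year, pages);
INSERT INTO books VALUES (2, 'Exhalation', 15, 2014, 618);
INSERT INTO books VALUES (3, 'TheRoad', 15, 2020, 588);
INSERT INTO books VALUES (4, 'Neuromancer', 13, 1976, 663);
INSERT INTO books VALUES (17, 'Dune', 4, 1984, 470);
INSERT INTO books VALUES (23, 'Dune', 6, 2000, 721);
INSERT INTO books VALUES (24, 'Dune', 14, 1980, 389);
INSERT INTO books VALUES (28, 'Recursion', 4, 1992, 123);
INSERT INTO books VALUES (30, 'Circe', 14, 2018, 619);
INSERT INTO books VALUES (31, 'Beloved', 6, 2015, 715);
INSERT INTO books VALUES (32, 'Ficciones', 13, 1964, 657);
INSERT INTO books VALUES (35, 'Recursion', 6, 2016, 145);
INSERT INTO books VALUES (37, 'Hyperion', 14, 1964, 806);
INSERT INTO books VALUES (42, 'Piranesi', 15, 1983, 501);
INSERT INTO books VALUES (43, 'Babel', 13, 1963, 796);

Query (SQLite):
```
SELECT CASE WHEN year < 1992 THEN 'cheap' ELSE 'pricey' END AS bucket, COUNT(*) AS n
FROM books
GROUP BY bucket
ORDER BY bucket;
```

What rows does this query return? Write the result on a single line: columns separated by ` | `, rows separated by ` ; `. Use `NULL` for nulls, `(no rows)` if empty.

cheap | 7 ; pricey | 7

Bucket rows by year < 1992 → 'cheap' else 'pricey'; count each bucket.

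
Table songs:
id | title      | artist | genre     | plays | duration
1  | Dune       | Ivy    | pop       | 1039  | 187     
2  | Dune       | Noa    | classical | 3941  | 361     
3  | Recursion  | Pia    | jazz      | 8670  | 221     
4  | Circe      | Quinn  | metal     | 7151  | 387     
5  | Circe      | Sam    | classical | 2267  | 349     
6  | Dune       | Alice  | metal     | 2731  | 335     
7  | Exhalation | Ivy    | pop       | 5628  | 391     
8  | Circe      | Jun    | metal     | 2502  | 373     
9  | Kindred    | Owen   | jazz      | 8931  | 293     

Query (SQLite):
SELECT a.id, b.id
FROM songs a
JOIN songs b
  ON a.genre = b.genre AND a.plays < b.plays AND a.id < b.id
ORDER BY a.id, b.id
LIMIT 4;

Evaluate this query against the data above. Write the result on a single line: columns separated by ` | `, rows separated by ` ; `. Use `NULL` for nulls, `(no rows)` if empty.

Pairs (a,b) with same genre, a.plays < b.plays, a.id < b.id.
genre groups: classical:{2,5} jazz:{3,9} metal:{4,6,8} pop:{1,7}
Ordered by (a.id, b.id); first 4.

1 | 7 ; 3 | 9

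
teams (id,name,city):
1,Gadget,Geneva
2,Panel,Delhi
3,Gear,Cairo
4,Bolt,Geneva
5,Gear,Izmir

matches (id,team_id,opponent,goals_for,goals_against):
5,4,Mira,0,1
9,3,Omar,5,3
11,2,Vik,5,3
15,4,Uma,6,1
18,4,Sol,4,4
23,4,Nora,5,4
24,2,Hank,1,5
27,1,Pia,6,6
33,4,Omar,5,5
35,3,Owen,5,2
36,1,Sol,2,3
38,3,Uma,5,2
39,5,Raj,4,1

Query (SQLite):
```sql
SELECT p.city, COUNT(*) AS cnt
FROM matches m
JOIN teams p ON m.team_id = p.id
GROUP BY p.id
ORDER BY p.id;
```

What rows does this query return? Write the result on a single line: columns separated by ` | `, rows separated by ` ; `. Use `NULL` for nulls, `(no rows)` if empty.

Join each matches row to its teams via team_id.
Group joined rows by teams.id; compute COUNT(*) per group.
  1: ids {27, 36} → COUNT(*)=2
  2: ids {11, 24} → COUNT(*)=2
  3: ids {9, 35, 38} → COUNT(*)=3
  4: ids {5, 15, 18, 23, 33} → COUNT(*)=5
  5: ids {39} → COUNT(*)=1

Geneva | 2 ; Delhi | 2 ; Cairo | 3 ; Geneva | 5 ; Izmir | 1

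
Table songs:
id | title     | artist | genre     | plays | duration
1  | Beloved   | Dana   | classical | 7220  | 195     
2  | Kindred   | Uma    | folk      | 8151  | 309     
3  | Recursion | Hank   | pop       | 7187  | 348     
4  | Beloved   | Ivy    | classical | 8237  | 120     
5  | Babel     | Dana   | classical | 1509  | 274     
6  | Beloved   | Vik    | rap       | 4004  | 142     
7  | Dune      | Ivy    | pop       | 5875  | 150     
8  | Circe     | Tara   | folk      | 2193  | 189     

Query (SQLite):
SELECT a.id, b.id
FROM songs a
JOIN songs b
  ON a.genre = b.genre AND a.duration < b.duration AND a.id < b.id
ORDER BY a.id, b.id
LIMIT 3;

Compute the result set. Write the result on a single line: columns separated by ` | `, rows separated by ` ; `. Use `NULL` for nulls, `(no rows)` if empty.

1 | 5 ; 4 | 5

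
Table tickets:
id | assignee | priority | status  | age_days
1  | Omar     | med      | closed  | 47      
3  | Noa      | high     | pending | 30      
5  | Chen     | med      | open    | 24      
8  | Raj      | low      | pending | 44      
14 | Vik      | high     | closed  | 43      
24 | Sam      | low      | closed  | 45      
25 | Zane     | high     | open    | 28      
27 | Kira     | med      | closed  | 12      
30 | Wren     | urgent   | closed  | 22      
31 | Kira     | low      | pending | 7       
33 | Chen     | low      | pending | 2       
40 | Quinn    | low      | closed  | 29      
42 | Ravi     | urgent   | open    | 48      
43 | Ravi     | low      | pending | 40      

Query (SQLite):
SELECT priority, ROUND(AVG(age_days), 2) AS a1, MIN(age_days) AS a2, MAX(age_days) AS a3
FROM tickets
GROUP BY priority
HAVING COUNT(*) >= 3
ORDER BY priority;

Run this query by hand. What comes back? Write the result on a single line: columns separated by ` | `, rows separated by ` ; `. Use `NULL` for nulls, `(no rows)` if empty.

high | 33.67 | 28 | 43 ; low | 27.83 | 2 | 45 ; med | 27.67 | 12 | 47

Group tickets by priority.
Per group compute: ROUND(AVG(age_days), 2), MIN(age_days), MAX(age_days).
HAVING: drop groups with fewer than 3 rows.
  high: ids {3, 14, 25} → ROUND(AVG(age_days), 2)=33.67, MIN(age_days)=28, MAX(age_days)=43
  low: ids {8, 24, 31, 33, 40, 43} → ROUND(AVG(age_days), 2)=27.83, MIN(age_days)=2, MAX(age_days)=45
  med: ids {1, 5, 27} → ROUND(AVG(age_days), 2)=27.67, MIN(age_days)=12, MAX(age_days)=47
  urgent: ids {30, 42} → ROUND(AVG(age_days), 2)=35, MIN(age_days)=22, MAX(age_days)=48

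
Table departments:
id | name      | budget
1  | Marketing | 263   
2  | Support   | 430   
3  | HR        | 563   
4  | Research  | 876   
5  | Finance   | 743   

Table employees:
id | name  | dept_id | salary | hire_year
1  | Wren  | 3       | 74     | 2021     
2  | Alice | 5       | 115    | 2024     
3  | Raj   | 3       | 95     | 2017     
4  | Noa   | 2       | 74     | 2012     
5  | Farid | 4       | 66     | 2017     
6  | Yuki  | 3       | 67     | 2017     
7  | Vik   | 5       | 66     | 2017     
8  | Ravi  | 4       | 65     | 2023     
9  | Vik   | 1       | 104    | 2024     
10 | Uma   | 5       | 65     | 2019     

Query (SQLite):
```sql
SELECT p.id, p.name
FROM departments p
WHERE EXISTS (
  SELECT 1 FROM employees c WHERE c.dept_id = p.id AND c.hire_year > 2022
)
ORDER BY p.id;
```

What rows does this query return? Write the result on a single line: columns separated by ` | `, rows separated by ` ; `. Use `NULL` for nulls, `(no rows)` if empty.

For each departments row, check whether any employees with matching dept_id has hire_year > 2022.
Keep rows where that is true.

1 | Marketing ; 4 | Research ; 5 | Finance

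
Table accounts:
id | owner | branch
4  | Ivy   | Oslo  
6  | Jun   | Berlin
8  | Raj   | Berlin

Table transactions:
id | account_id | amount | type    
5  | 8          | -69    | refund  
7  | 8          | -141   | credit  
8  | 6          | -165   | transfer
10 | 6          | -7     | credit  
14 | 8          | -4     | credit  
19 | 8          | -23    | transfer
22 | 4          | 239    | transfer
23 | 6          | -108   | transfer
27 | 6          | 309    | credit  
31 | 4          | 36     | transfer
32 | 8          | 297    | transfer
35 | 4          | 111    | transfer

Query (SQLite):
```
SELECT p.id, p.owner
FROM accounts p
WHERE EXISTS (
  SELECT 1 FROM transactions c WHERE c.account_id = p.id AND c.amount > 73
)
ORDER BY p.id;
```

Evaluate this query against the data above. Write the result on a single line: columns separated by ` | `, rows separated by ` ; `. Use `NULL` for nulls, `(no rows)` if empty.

4 | Ivy ; 6 | Jun ; 8 | Raj

For each accounts row, check whether any transactions with matching account_id has amount > 73.
Keep rows where that is true.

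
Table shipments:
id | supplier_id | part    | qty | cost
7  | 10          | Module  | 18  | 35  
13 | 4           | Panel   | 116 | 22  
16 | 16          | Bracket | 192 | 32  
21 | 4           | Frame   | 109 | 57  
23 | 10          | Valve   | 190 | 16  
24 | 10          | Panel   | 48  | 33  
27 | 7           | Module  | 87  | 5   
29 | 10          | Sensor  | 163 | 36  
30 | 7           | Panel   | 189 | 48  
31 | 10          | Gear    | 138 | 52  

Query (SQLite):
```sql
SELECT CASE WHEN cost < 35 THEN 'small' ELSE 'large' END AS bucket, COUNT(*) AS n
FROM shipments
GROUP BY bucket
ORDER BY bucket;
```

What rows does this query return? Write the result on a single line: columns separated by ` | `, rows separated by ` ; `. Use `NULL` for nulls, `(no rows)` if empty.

large | 5 ; small | 5

Bucket rows by cost < 35 → 'small' else 'large'; count each bucket.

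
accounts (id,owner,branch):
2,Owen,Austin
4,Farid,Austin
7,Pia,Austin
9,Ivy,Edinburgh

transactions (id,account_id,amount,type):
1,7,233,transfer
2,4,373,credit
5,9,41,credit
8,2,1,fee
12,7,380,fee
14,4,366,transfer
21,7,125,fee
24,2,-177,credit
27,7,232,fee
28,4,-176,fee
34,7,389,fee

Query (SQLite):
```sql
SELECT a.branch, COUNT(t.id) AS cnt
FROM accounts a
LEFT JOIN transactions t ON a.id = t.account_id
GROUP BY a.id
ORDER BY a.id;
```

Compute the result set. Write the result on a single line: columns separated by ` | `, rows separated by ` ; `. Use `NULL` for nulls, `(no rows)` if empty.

LEFT JOIN keeps every accounts row; unmatched ones get NULL for transactions columns.
Group by accounts.id and compute COUNT(t.id). COUNT(col) of an all-NULL group is 0.
  2: ids {8, 24} → COUNT(t.id)=2
  4: ids {2, 14, 28} → COUNT(t.id)=3
  7: ids {1, 12, 21, 27, 34} → COUNT(t.id)=5
  9: ids {5} → COUNT(t.id)=1

Austin | 2 ; Austin | 3 ; Austin | 5 ; Edinburgh | 1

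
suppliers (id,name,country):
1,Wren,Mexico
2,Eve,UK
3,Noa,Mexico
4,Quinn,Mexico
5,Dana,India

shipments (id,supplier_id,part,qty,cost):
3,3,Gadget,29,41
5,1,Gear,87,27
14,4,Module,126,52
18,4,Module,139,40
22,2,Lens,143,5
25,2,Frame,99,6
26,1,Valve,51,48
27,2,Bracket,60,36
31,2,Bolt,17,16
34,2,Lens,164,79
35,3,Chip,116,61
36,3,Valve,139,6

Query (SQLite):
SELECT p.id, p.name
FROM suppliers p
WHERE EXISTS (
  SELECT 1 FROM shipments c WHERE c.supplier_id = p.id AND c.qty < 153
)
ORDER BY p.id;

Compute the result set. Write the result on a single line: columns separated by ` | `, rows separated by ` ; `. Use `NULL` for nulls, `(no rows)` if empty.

For each suppliers row, check whether any shipments with matching supplier_id has qty < 153.
Keep rows where that is true.

1 | Wren ; 2 | Eve ; 3 | Noa ; 4 | Quinn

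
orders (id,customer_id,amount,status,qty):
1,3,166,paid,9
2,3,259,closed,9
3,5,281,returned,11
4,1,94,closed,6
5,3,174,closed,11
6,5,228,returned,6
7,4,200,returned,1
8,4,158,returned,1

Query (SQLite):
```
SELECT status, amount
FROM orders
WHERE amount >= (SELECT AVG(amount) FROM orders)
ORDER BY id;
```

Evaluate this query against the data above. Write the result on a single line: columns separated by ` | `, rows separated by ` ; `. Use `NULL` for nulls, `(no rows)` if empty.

closed | 259 ; returned | 281 ; returned | 228 ; returned | 200

Scalar subquery: AVG(amount) over all orders rows = 195.0.
Keep rows where amount >= that value.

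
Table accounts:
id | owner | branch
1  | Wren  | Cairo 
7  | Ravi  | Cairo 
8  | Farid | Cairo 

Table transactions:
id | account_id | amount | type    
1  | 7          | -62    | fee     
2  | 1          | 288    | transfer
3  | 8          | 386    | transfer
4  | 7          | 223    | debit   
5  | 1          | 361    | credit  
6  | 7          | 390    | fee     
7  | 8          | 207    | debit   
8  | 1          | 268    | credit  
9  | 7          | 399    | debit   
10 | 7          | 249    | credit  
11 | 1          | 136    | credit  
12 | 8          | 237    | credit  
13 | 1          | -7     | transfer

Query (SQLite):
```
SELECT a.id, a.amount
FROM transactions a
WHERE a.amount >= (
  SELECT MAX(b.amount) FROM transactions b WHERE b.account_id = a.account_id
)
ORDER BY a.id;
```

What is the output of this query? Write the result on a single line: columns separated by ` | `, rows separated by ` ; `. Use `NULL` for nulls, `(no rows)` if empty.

For each transactions row a, compute MAX(amount) over rows sharing a.account_id.
Keep row a if a.amount >= that per-group MAX.
  account_id=1: MAX(amount) = 361
  account_id=7: MAX(amount) = 399
  account_id=8: MAX(amount) = 386

3 | 386 ; 5 | 361 ; 9 | 399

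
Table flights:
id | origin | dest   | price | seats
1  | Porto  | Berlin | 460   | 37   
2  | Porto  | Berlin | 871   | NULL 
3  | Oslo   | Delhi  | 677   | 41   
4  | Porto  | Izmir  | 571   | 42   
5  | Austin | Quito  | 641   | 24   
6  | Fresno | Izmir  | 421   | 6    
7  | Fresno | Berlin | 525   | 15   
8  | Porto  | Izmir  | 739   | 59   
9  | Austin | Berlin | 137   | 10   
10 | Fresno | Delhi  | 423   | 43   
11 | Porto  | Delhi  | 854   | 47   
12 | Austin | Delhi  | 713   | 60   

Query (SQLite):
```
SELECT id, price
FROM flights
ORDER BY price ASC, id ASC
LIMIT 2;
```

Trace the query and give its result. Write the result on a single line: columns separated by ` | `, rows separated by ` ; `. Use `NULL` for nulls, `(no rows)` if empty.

9 | 137 ; 6 | 421

Sort by price asc, tiebreak id asc: (137, id=9), (421, id=6), (423, id=10), (460, id=1), (525, id=7) …. Take first 2.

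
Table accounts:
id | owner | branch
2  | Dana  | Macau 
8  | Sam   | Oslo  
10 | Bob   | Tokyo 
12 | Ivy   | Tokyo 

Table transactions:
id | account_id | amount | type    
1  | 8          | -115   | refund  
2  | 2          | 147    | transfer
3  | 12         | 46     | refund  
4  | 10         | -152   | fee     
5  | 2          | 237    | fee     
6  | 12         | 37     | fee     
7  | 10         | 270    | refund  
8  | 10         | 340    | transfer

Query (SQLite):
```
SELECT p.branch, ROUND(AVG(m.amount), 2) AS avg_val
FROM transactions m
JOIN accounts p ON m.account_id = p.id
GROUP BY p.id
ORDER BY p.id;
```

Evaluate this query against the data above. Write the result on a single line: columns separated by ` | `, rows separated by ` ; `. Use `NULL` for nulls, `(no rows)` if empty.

Macau | 192 ; Oslo | -115 ; Tokyo | 152.67 ; Tokyo | 41.5

Join each transactions row to its accounts via account_id.
Group joined rows by accounts.id; compute ROUND(AVG(m.amount), 2) per group.
  2: ids {2, 5} → ROUND(AVG(m.amount), 2)=192
  8: ids {1} → ROUND(AVG(m.amount), 2)=-115
  10: ids {4, 7, 8} → ROUND(AVG(m.amount), 2)=152.67
  12: ids {3, 6} → ROUND(AVG(m.amount), 2)=41.5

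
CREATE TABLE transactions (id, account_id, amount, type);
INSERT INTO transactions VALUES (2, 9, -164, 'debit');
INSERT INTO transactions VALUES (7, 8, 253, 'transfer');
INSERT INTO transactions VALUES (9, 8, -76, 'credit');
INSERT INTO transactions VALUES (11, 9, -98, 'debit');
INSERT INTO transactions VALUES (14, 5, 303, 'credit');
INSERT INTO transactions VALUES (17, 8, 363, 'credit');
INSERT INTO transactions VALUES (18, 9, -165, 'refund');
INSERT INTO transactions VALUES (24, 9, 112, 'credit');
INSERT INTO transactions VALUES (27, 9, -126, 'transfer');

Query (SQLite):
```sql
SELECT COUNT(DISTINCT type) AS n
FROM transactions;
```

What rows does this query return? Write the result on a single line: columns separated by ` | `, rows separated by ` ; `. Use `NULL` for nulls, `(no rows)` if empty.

4

Count distinct non-NULL type values.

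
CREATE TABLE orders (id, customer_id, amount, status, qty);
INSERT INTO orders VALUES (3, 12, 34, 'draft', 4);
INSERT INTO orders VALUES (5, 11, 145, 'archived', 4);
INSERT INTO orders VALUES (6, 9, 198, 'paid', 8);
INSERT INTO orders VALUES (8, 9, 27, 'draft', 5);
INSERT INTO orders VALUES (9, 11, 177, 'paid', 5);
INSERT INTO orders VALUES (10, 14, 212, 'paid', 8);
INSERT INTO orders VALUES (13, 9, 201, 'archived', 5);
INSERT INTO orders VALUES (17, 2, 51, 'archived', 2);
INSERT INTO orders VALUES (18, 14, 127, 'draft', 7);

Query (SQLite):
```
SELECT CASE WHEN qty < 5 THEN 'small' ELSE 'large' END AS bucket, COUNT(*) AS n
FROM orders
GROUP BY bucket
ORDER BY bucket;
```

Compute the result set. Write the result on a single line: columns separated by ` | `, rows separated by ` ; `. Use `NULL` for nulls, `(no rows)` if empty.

Bucket rows by qty < 5 → 'small' else 'large'; count each bucket.

large | 6 ; small | 3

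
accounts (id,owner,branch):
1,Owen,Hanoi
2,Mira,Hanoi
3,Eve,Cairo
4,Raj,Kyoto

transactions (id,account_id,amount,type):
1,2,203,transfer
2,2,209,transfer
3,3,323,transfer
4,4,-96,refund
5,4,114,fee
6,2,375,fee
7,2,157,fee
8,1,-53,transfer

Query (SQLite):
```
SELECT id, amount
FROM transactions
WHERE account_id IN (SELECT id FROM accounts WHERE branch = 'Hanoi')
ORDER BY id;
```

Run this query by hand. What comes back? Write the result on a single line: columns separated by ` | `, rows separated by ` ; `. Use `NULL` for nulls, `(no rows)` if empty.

1 | 203 ; 2 | 209 ; 6 | 375 ; 7 | 157 ; 8 | -53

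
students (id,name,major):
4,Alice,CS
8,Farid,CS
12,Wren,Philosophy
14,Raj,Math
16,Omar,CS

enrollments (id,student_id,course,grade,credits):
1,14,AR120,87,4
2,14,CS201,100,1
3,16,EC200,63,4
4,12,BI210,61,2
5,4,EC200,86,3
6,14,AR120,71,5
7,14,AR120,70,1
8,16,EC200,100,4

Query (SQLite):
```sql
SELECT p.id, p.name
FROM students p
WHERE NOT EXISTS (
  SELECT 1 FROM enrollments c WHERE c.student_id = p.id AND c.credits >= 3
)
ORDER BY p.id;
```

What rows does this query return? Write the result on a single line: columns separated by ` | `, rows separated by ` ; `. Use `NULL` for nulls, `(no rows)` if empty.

For each students row, check whether any enrollments with matching student_id has credits >= 3.
Keep rows where that is false.

8 | Farid ; 12 | Wren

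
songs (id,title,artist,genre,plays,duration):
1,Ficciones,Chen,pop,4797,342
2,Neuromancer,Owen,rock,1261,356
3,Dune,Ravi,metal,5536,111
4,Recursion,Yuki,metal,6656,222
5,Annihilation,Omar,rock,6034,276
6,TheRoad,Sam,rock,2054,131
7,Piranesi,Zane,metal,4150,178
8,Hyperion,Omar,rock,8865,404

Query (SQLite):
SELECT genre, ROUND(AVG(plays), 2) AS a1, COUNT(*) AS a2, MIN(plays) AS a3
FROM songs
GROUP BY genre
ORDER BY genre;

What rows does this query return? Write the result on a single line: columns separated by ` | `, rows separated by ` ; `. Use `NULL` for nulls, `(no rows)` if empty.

Group songs by genre.
Per group compute: ROUND(AVG(plays), 2), COUNT(*), MIN(plays).
  metal: ids {3, 4, 7} → ROUND(AVG(plays), 2)=5447.33, COUNT(*)=3, MIN(plays)=4150
  pop: ids {1} → ROUND(AVG(plays), 2)=4797, COUNT(*)=1, MIN(plays)=4797
  rock: ids {2, 5, 6, 8} → ROUND(AVG(plays), 2)=4553.5, COUNT(*)=4, MIN(plays)=1261

metal | 5447.33 | 3 | 4150 ; pop | 4797 | 1 | 4797 ; rock | 4553.5 | 4 | 1261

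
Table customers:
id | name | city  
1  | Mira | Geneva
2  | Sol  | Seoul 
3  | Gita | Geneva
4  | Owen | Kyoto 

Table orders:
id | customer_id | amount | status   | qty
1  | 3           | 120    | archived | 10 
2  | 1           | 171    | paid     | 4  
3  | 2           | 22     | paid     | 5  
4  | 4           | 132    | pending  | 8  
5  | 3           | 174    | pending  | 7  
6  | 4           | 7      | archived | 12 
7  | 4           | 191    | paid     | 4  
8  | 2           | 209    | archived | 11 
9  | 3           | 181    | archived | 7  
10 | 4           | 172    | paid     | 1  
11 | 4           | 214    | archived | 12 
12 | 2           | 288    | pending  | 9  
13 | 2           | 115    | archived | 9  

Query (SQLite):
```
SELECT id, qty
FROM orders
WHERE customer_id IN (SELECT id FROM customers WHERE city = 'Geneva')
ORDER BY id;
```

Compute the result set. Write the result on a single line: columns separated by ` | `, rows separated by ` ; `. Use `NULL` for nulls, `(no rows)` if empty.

Inner query: customers.id where city = 'Geneva'.
Outer: keep orders rows whose customer_id is in that set.
Inner query → {1, 3}

1 | 10 ; 2 | 4 ; 5 | 7 ; 9 | 7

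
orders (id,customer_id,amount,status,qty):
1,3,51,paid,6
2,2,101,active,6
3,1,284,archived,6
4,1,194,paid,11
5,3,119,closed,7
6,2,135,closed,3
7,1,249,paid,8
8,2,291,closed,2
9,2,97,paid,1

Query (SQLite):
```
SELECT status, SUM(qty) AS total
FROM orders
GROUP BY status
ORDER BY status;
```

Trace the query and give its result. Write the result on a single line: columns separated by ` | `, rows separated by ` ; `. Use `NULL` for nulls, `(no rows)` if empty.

Partition orders by status; compute SUM(qty) within each group.
  active: ids {2} → SUM(qty)=6
  archived: ids {3} → SUM(qty)=6
  closed: ids {5, 6, 8} → SUM(qty)=12
  paid: ids {1, 4, 7, 9} → SUM(qty)=26

active | 6 ; archived | 6 ; closed | 12 ; paid | 26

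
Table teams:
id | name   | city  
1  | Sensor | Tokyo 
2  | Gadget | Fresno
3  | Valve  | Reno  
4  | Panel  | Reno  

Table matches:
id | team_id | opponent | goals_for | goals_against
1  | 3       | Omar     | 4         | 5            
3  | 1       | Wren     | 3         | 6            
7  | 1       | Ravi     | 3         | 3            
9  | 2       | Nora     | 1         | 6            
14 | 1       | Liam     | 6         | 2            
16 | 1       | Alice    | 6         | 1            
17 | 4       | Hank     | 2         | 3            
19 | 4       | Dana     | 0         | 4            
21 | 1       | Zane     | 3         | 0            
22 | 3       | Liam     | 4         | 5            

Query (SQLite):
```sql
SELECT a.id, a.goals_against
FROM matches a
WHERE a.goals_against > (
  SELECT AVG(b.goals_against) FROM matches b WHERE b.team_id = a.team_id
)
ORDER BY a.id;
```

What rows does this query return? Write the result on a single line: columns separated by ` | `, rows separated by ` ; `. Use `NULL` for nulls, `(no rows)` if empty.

For each matches row a, compute AVG(goals_against) over rows sharing a.team_id.
Keep row a if a.goals_against > that per-group AVG.
  team_id=1: AVG(goals_against) = 2.4
  team_id=2: AVG(goals_against) = 6.0
  team_id=3: AVG(goals_against) = 5.0
  team_id=4: AVG(goals_against) = 3.5

3 | 6 ; 7 | 3 ; 19 | 4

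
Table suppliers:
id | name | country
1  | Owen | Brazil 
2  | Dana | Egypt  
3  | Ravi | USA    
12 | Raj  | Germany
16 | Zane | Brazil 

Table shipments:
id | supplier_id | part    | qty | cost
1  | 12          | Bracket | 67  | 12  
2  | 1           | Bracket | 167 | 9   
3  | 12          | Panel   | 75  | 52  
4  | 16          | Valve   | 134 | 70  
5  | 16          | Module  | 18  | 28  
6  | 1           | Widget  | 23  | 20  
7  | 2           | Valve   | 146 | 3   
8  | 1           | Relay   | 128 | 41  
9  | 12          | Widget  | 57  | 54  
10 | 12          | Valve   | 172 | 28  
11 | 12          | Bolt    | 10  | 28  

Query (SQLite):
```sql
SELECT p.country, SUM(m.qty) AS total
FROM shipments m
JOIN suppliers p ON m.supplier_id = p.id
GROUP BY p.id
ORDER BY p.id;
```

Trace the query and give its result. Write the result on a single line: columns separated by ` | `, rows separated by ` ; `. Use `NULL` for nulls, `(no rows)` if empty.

Brazil | 318 ; Egypt | 146 ; Germany | 381 ; Brazil | 152

Join each shipments row to its suppliers via supplier_id.
Group joined rows by suppliers.id; compute SUM(m.qty) per group.
  1: ids {2, 6, 8} → SUM(m.qty)=318
  2: ids {7} → SUM(m.qty)=146
  12: ids {1, 3, 9, 10, 11} → SUM(m.qty)=381
  16: ids {4, 5} → SUM(m.qty)=152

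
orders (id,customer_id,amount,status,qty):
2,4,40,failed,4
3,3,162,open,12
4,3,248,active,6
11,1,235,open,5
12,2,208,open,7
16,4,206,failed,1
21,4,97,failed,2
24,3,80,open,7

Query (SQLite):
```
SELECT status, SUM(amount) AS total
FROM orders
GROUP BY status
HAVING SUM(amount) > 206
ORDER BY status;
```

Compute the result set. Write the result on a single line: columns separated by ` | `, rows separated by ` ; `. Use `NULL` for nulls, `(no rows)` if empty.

active | 248 ; failed | 343 ; open | 685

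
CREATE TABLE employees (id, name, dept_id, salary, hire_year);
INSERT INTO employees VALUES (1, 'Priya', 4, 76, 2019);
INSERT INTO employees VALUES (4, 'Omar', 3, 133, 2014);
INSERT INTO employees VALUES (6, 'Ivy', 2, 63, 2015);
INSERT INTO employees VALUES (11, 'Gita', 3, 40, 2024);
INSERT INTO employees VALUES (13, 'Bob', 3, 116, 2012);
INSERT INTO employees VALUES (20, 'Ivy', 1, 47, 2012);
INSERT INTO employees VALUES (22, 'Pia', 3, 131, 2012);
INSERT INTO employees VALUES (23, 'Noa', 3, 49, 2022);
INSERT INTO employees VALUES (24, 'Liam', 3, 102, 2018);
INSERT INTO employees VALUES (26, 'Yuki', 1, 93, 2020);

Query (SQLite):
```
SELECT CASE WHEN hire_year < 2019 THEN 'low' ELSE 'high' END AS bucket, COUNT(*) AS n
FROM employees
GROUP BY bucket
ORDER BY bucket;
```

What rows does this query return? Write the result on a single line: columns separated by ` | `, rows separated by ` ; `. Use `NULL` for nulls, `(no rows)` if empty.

high | 4 ; low | 6

Bucket rows by hire_year < 2019 → 'low' else 'high'; count each bucket.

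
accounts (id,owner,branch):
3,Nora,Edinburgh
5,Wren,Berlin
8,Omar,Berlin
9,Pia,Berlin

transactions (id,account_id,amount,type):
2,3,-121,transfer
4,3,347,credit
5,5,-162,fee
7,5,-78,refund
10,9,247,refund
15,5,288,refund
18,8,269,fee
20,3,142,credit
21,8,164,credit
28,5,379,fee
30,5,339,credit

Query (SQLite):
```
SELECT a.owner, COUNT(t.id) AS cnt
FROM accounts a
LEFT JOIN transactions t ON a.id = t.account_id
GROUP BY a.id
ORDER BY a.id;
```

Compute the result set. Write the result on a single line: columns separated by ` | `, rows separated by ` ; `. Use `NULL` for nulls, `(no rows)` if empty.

LEFT JOIN keeps every accounts row; unmatched ones get NULL for transactions columns.
Group by accounts.id and compute COUNT(t.id). COUNT(col) of an all-NULL group is 0.
  3: ids {2, 4, 20} → COUNT(t.id)=3
  5: ids {5, 7, 15, 28, 30} → COUNT(t.id)=5
  8: ids {18, 21} → COUNT(t.id)=2
  9: ids {10} → COUNT(t.id)=1

Nora | 3 ; Wren | 5 ; Omar | 2 ; Pia | 1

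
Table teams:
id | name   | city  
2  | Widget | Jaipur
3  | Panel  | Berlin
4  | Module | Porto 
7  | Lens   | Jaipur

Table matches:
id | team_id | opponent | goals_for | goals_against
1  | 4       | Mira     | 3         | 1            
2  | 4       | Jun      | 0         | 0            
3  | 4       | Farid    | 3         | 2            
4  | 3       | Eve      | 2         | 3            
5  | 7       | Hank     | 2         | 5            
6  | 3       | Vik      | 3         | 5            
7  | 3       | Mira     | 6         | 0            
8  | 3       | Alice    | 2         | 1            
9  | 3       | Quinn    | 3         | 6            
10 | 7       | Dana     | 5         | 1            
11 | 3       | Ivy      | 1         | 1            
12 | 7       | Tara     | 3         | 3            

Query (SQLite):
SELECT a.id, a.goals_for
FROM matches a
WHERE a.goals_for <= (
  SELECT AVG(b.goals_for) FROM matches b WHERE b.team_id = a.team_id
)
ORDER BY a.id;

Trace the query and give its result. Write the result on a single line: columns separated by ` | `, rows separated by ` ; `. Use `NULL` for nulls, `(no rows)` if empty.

For each matches row a, compute AVG(goals_for) over rows sharing a.team_id.
Keep row a if a.goals_for <= that per-group AVG.
  team_id=3: AVG(goals_for) = 2.833333
  team_id=4: AVG(goals_for) = 2.0
  team_id=7: AVG(goals_for) = 3.333333

2 | 0 ; 4 | 2 ; 5 | 2 ; 8 | 2 ; 11 | 1 ; 12 | 3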